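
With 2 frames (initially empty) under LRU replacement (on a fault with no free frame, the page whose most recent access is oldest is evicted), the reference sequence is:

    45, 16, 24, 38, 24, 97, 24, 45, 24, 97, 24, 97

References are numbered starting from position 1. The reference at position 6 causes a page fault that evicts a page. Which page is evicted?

38

pos 1: 45 → miss, frames {45}
pos 2: 16 → miss, frames {45,16}
pos 3: 24 → miss, evict 45, frames {16,24}
pos 4: 38 → miss, evict 16, frames {24,38}
pos 5: 24 → hit
pos 6: 97 → miss, evict 38, frames {24,97}
At position 6, page 38 is evicted.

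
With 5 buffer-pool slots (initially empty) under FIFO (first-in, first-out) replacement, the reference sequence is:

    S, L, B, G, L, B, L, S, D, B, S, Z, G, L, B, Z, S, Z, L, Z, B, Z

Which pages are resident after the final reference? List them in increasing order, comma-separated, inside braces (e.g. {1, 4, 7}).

S: fault, frames [S]
L: fault, frames [S, L]
B: fault, frames [S, L, B]
G: fault, frames [S, L, B, G]
L: hit
B: hit
L: hit
S: hit
D: fault, frames [S, L, B, G, D]
B: hit
S: hit
Z: fault, evict S, frames [L, B, G, D, Z]
G: hit
L: hit
B: hit
Z: hit
S: fault, evict L, frames [B, G, D, Z, S]
Z: hit
L: fault, evict B, frames [G, D, Z, S, L]
Z: hit
B: fault, evict G, frames [D, Z, S, L, B]
Z: hit

{B, D, L, S, Z}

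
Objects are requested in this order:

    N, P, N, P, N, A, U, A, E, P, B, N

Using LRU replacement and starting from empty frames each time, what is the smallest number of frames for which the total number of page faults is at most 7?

5

f=1: 12 faults
f=2: 8 faults
f=3: 8 faults
f=4: 8 faults
f=5: 7 faults
f=6: 6 faults
Smallest f with faults ≤ 7 is 5.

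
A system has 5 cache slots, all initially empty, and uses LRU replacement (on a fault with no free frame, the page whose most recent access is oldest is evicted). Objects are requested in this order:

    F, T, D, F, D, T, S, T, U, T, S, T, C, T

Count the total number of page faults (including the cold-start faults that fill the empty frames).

F → miss, frames {F}
T → miss, frames {F,T}
D → miss, frames {F,T,D}
F → hit
D → hit
T → hit
S → miss, frames {F,D,T,S}
T → hit
U → miss, frames {F,D,S,T,U}
T → hit
S → hit
T → hit
C → miss, evict F, frames {D,U,S,T,C}
T → hit
Page faults: 6.

6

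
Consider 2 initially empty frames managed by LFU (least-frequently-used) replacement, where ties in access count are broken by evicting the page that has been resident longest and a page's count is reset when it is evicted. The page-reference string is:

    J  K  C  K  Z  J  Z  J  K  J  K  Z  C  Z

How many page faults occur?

10

J: miss, frames [J]
K: miss, frames [J, K]
C: miss, evict J, frames [K, C]
K: hit
Z: miss, evict C, frames [K, Z]
J: miss, evict Z, frames [K, J]
Z: miss, evict J, frames [K, Z]
J: miss, evict Z, frames [K, J]
K: hit
J: hit
K: hit
Z: miss, evict J, frames [K, Z]
C: miss, evict Z, frames [K, C]
Z: miss, evict C, frames [K, Z]
Page faults: 10.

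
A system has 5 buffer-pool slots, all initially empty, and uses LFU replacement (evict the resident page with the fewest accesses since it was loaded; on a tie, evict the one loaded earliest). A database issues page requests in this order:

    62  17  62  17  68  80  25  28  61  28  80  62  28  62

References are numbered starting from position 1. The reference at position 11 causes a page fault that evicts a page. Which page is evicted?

pos 1: 62 → miss, frames (62)
pos 2: 17 → miss, frames (62 17)
pos 3: 62 → hit
pos 4: 17 → hit
pos 5: 68 → miss, frames (62 17 68)
pos 6: 80 → miss, frames (62 17 68 80)
pos 7: 25 → miss, frames (62 17 68 80 25)
pos 8: 28 → miss, evict 68, frames (62 17 80 25 28)
pos 9: 61 → miss, evict 80, frames (62 17 25 28 61)
pos 10: 28 → hit
pos 11: 80 → miss, evict 25, frames (62 17 28 61 80)
At position 11, page 25 is evicted.

25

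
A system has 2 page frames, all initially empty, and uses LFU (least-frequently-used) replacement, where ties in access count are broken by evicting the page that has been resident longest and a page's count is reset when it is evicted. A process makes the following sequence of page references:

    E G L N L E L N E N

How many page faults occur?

E → fault, frames {E}
G → fault, frames {E,G}
L → fault, evict E, frames {G,L}
N → fault, evict G, frames {L,N}
L → hit
E → fault, evict N, frames {L,E}
L → hit
N → fault, evict E, frames {L,N}
E → fault, evict N, frames {L,E}
N → fault, evict E, frames {L,N}
Page faults: 8.

8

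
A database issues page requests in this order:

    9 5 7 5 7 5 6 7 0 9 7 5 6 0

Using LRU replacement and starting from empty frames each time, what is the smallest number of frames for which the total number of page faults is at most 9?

3

f=1: 14 faults
f=2: 11 faults
f=3: 9 faults
f=4: 9 faults
f=5: 5 faults
Smallest f with faults ≤ 9 is 3.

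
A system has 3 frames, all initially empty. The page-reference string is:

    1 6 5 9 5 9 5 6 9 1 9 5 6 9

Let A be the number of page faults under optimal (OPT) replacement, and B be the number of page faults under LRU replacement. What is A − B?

Under OPT: F F F F . . . . . F . . F . → 6 faults.
Under LRU: F F F F . . . . . F . F F . → 7 faults.
A − B = 6 − 7 = -1.

-1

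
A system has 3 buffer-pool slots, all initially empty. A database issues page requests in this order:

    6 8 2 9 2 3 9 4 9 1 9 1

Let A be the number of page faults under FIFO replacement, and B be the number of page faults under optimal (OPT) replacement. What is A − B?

Under FIFO: F F F F . F . F . F F . → 8 faults.
Under OPT: F F F F . F . F . F . . → 7 faults.
A − B = 8 − 7 = 1.

1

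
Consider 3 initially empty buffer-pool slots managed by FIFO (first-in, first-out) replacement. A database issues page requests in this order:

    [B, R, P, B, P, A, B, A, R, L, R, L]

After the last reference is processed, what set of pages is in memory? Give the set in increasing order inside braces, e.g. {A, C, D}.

B -> miss, frames [B]
R -> miss, frames [B, R]
P -> miss, frames [B, R, P]
B -> hit
P -> hit
A -> miss, evict B, frames [R, P, A]
B -> miss, evict R, frames [P, A, B]
A -> hit
R -> miss, evict P, frames [A, B, R]
L -> miss, evict A, frames [B, R, L]
R -> hit
L -> hit

{B, L, R}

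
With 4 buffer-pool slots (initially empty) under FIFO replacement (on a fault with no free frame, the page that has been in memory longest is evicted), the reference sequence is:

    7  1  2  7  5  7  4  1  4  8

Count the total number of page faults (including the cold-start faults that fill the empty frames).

6

7 -> miss, frames {7}
1 -> miss, frames {7,1}
2 -> miss, frames {7,1,2}
7 -> hit
5 -> miss, frames {7,1,2,5}
7 -> hit
4 -> miss, evict 7, frames {1,2,5,4}
1 -> hit
4 -> hit
8 -> miss, evict 1, frames {2,5,4,8}
Page faults: 6.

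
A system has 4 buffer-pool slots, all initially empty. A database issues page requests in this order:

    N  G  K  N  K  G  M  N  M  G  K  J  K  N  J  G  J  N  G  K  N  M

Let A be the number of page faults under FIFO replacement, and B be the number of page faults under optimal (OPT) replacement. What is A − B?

3

Under FIFO: F F F . . . F . . . . F . F . F . . . F . F → 9 faults.
Under OPT: F F F . . . F . . . . F . . . . . . . . . F → 6 faults.
A − B = 9 − 6 = 3.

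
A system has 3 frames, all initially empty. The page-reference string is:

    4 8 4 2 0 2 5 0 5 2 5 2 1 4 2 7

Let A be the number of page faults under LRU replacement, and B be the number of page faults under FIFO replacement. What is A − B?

-1

Under LRU: F F . F F . F . . . . . F F . F → 8 faults.
Under FIFO: F F . F F . F . . . . . F F F F → 9 faults.
A − B = 8 − 9 = -1.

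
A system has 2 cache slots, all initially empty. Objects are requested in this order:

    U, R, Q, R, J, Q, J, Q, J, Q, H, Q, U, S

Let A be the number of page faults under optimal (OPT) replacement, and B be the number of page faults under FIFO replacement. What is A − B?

Under OPT: F F F . F . . . . . F . F F → 7 faults.
Under FIFO: F F F . F . . . . . F F F F → 8 faults.
A − B = 7 − 8 = -1.

-1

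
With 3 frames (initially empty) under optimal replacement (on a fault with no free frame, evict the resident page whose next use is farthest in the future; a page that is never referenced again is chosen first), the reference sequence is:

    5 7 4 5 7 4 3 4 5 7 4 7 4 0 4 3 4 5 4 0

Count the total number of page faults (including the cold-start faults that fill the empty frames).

5 -> fault, frames [5]
7 -> fault, frames [5, 7]
4 -> fault, frames [5, 7, 4]
5 -> hit
7 -> hit
4 -> hit
3 -> fault, evict 7, frames [5, 4, 3]
4 -> hit
5 -> hit
7 -> fault, evict 5, frames [4, 3, 7]
4 -> hit
7 -> hit
4 -> hit
0 -> fault, evict 7, frames [4, 3, 0]
4 -> hit
3 -> hit
4 -> hit
5 -> fault, evict 3, frames [4, 0, 5]
4 -> hit
0 -> hit
Page faults: 7.

7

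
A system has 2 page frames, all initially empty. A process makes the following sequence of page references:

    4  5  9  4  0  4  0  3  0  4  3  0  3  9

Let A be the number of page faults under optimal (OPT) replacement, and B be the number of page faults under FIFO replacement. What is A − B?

-2

Under OPT: F F F . F . . F . F . F . F → 8 faults.
Under FIFO: F F F F F . . F . F . F F F → 10 faults.
A − B = 8 − 10 = -2.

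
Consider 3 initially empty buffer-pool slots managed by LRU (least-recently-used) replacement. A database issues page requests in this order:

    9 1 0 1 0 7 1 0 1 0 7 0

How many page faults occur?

4

9 -> miss, frames (9)
1 -> miss, frames (9 1)
0 -> miss, frames (9 1 0)
1 -> hit
0 -> hit
7 -> miss, evict 9, frames (1 0 7)
1 -> hit
0 -> hit
1 -> hit
0 -> hit
7 -> hit
0 -> hit
Page faults: 4.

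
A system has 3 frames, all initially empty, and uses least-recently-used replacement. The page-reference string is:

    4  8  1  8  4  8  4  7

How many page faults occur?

4 → miss, frames {4}
8 → miss, frames {4,8}
1 → miss, frames {4,8,1}
8 → hit
4 → hit
8 → hit
4 → hit
7 → miss, evict 1, frames {8,4,7}
Page faults: 4.

4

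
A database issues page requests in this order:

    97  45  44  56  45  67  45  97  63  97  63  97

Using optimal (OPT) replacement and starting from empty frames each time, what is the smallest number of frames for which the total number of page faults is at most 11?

2

f=1: 12 faults
f=2: 7 faults
f=3: 6 faults
f=4: 6 faults
f=5: 6 faults
f=6: 6 faults
Smallest f with faults ≤ 11 is 2.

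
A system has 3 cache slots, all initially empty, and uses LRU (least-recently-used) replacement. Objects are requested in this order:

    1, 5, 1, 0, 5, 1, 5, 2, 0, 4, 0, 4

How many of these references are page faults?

1 -> fault, frames [1]
5 -> fault, frames [1, 5]
1 -> hit
0 -> fault, frames [5, 1, 0]
5 -> hit
1 -> hit
5 -> hit
2 -> fault, evict 0, frames [1, 5, 2]
0 -> fault, evict 1, frames [5, 2, 0]
4 -> fault, evict 5, frames [2, 0, 4]
0 -> hit
4 -> hit
Page faults: 6.

6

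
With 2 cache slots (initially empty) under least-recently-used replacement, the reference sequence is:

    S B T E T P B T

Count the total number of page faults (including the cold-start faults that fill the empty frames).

7

S → miss, frames [S]
B → miss, frames [S, B]
T → miss, evict S, frames [B, T]
E → miss, evict B, frames [T, E]
T → hit
P → miss, evict E, frames [T, P]
B → miss, evict T, frames [P, B]
T → miss, evict P, frames [B, T]
Page faults: 7.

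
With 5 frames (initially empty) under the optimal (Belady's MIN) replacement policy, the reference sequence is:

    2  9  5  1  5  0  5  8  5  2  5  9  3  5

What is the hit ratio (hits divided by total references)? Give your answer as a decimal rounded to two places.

0.50

2 -> miss, frames (2)
9 -> miss, frames (2 9)
5 -> miss, frames (2 9 5)
1 -> miss, frames (2 9 5 1)
5 -> hit
0 -> miss, frames (2 9 5 1 0)
5 -> hit
8 -> miss, evict 0, frames (2 9 5 1 8)
5 -> hit
2 -> hit
5 -> hit
9 -> hit
3 -> miss, evict 8, frames (2 9 5 1 3)
5 -> hit
Hits: 7 of 14 references → 7/14 = 0.5000.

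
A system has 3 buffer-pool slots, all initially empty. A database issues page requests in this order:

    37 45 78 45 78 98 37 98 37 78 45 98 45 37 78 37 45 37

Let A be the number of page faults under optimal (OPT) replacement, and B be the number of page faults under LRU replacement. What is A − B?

-3

Under OPT: F F F . . F . . . . F . . . F . . . → 6 faults.
Under LRU: F F F . . F F . . . F F . F F . . . → 9 faults.
A − B = 6 − 9 = -3.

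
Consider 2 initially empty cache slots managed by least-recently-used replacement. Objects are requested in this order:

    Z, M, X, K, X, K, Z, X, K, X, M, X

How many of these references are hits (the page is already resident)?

Z → fault, frames {Z}
M → fault, frames {Z,M}
X → fault, evict Z, frames {M,X}
K → fault, evict M, frames {X,K}
X → hit
K → hit
Z → fault, evict X, frames {K,Z}
X → fault, evict K, frames {Z,X}
K → fault, evict Z, frames {X,K}
X → hit
M → fault, evict K, frames {X,M}
X → hit
Hits: 4.

4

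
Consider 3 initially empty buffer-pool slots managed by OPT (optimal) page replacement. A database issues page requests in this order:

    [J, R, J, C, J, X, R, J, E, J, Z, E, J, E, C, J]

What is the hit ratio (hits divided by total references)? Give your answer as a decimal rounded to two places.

0.56

J -> fault, frames [J]
R -> fault, frames [J, R]
J -> hit
C -> fault, frames [J, R, C]
J -> hit
X -> fault, evict C, frames [J, R, X]
R -> hit
J -> hit
E -> fault, evict X, frames [J, R, E]
J -> hit
Z -> fault, evict R, frames [J, E, Z]
E -> hit
J -> hit
E -> hit
C -> fault, evict Z, frames [J, E, C]
J -> hit
Hits: 9 of 16 references → 9/16 = 0.5625.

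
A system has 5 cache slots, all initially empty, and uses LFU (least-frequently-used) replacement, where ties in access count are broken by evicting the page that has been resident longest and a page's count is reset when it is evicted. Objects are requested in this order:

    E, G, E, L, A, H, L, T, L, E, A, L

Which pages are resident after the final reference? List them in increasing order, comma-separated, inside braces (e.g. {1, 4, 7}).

E → miss, frames [E]
G → miss, frames [E, G]
E → hit
L → miss, frames [E, G, L]
A → miss, frames [E, G, L, A]
H → miss, frames [E, G, L, A, H]
L → hit
T → miss, evict G, frames [E, L, A, H, T]
L → hit
E → hit
A → hit
L → hit

{A, E, H, L, T}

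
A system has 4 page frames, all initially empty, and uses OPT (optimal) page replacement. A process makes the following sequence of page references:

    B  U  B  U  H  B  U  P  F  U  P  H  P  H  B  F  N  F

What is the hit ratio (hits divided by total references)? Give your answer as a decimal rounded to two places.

0.61

B → miss, frames {B}
U → miss, frames {B,U}
B → hit
U → hit
H → miss, frames {B,U,H}
B → hit
U → hit
P → miss, frames {B,U,H,P}
F → miss, evict B, frames {U,H,P,F}
U → hit
P → hit
H → hit
P → hit
H → hit
B → miss, evict P, frames {U,H,F,B}
F → hit
N → miss, evict B, frames {U,H,F,N}
F → hit
Hits: 11 of 18 references → 11/18 = 0.6111.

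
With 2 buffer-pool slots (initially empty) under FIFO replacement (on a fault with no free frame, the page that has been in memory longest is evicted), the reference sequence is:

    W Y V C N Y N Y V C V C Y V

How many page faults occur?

W -> miss, frames (W)
Y -> miss, frames (W Y)
V -> miss, evict W, frames (Y V)
C -> miss, evict Y, frames (V C)
N -> miss, evict V, frames (C N)
Y -> miss, evict C, frames (N Y)
N -> hit
Y -> hit
V -> miss, evict N, frames (Y V)
C -> miss, evict Y, frames (V C)
V -> hit
C -> hit
Y -> miss, evict V, frames (C Y)
V -> miss, evict C, frames (Y V)
Page faults: 10.

10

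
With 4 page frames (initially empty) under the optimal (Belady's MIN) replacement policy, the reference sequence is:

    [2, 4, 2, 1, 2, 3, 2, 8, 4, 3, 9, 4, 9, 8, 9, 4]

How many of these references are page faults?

2 -> miss, frames {2}
4 -> miss, frames {2,4}
2 -> hit
1 -> miss, frames {2,4,1}
2 -> hit
3 -> miss, frames {2,4,1,3}
2 -> hit
8 -> miss, evict 1, frames {2,4,3,8}
4 -> hit
3 -> hit
9 -> miss, evict 3, frames {2,4,8,9}
4 -> hit
9 -> hit
8 -> hit
9 -> hit
4 -> hit
Page faults: 6.

6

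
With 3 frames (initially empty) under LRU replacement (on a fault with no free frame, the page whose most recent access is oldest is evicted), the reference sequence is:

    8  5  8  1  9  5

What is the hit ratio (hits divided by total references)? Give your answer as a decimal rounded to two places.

8 → fault, frames {8}
5 → fault, frames {8,5}
8 → hit
1 → fault, frames {5,8,1}
9 → fault, evict 5, frames {8,1,9}
5 → fault, evict 8, frames {1,9,5}
Hits: 1 of 6 references → 1/6 = 0.1667.

0.17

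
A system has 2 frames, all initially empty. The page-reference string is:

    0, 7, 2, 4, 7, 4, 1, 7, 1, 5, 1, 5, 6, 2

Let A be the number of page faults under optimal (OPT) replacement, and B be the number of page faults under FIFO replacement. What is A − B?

Under OPT: F F F F . . F . . F . . F F → 8 faults.
Under FIFO: F F F F F . F . . F . . F F → 9 faults.
A − B = 8 − 9 = -1.

-1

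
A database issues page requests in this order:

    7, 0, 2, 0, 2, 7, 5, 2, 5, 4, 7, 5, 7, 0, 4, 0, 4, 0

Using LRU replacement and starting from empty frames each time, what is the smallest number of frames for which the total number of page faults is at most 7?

4

f=1: 18 faults
f=2: 11 faults
f=3: 8 faults
f=4: 6 faults
f=5: 5 faults
Smallest f with faults ≤ 7 is 4.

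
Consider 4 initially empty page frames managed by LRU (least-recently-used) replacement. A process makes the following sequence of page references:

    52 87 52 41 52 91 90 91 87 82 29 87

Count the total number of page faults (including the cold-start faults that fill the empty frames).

52 → miss, frames [52]
87 → miss, frames [52, 87]
52 → hit
41 → miss, frames [87, 52, 41]
52 → hit
91 → miss, frames [87, 41, 52, 91]
90 → miss, evict 87, frames [41, 52, 91, 90]
91 → hit
87 → miss, evict 41, frames [52, 90, 91, 87]
82 → miss, evict 52, frames [90, 91, 87, 82]
29 → miss, evict 90, frames [91, 87, 82, 29]
87 → hit
Page faults: 8.

8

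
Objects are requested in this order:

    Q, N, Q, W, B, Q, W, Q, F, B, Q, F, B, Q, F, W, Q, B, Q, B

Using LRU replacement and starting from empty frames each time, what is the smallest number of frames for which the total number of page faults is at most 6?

f=1: 20 faults
f=2: 16 faults
f=3: 8 faults
f=4: 5 faults
f=5: 5 faults
Smallest f with faults ≤ 6 is 4.

4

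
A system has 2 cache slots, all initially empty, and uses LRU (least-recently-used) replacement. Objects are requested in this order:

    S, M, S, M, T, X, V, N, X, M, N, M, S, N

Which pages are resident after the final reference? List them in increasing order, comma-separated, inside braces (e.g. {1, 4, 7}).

{N, S}

S: fault, frames {S}
M: fault, frames {S,M}
S: hit
M: hit
T: fault, evict S, frames {M,T}
X: fault, evict M, frames {T,X}
V: fault, evict T, frames {X,V}
N: fault, evict X, frames {V,N}
X: fault, evict V, frames {N,X}
M: fault, evict N, frames {X,M}
N: fault, evict X, frames {M,N}
M: hit
S: fault, evict N, frames {M,S}
N: fault, evict M, frames {S,N}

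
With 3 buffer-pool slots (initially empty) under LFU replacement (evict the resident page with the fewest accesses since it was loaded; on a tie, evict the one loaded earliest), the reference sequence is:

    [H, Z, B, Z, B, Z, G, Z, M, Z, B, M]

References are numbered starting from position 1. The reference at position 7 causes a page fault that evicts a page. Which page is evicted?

pos 1: H → fault, frames [H]
pos 2: Z → fault, frames [H, Z]
pos 3: B → fault, frames [H, Z, B]
pos 4: Z → hit
pos 5: B → hit
pos 6: Z → hit
pos 7: G → fault, evict H, frames [Z, B, G]
At position 7, page H is evicted.

H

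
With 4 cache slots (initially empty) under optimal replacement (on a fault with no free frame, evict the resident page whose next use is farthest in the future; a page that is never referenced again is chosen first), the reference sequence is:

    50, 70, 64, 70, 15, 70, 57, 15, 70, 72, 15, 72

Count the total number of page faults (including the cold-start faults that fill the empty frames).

50 → fault, frames {50}
70 → fault, frames {50,70}
64 → fault, frames {50,70,64}
70 → hit
15 → fault, frames {50,70,64,15}
70 → hit
57 → fault, evict 64, frames {50,70,15,57}
15 → hit
70 → hit
72 → fault, evict 57, frames {50,70,15,72}
15 → hit
72 → hit
Page faults: 6.

6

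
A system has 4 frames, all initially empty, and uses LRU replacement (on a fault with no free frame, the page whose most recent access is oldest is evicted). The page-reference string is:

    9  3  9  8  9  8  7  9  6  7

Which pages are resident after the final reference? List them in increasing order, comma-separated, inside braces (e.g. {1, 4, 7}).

9 -> fault, frames [9]
3 -> fault, frames [9, 3]
9 -> hit
8 -> fault, frames [3, 9, 8]
9 -> hit
8 -> hit
7 -> fault, frames [3, 9, 8, 7]
9 -> hit
6 -> fault, evict 3, frames [8, 7, 9, 6]
7 -> hit

{6, 7, 8, 9}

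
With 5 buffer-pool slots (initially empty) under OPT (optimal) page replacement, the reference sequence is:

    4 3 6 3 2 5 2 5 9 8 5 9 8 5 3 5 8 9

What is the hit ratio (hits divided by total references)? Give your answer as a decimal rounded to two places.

4: fault, frames [4]
3: fault, frames [4, 3]
6: fault, frames [4, 3, 6]
3: hit
2: fault, frames [4, 3, 6, 2]
5: fault, frames [4, 3, 6, 2, 5]
2: hit
5: hit
9: fault, evict 2, frames [4, 3, 6, 5, 9]
8: fault, evict 6, frames [4, 3, 5, 9, 8]
5: hit
9: hit
8: hit
5: hit
3: hit
5: hit
8: hit
9: hit
Hits: 11 of 18 references → 11/18 = 0.6111.

0.61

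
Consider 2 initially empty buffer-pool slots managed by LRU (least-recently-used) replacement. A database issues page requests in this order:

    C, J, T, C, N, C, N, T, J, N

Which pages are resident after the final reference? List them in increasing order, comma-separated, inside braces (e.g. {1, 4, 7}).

{J, N}

C → fault, frames {C}
J → fault, frames {C,J}
T → fault, evict C, frames {J,T}
C → fault, evict J, frames {T,C}
N → fault, evict T, frames {C,N}
C → hit
N → hit
T → fault, evict C, frames {N,T}
J → fault, evict N, frames {T,J}
N → fault, evict T, frames {J,N}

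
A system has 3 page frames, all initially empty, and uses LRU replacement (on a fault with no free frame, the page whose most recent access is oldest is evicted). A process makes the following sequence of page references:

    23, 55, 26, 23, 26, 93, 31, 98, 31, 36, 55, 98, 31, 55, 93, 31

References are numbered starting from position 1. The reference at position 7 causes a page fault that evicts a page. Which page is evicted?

23

pos 1: 23 -> fault, frames {23}
pos 2: 55 -> fault, frames {23,55}
pos 3: 26 -> fault, frames {23,55,26}
pos 4: 23 -> hit
pos 5: 26 -> hit
pos 6: 93 -> fault, evict 55, frames {23,26,93}
pos 7: 31 -> fault, evict 23, frames {26,93,31}
At position 7, page 23 is evicted.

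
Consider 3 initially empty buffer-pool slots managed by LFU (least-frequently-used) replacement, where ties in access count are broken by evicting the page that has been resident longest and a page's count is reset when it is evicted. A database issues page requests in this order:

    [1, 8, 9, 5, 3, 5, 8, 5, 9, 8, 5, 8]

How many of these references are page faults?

1 -> fault, frames (1)
8 -> fault, frames (1 8)
9 -> fault, frames (1 8 9)
5 -> fault, evict 1, frames (8 9 5)
3 -> fault, evict 8, frames (9 5 3)
5 -> hit
8 -> fault, evict 9, frames (5 3 8)
5 -> hit
9 -> fault, evict 3, frames (5 8 9)
8 -> hit
5 -> hit
8 -> hit
Page faults: 7.

7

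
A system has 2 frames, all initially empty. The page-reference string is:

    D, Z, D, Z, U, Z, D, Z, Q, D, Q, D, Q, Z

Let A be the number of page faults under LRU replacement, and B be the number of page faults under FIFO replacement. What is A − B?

Under LRU: F F . . F . F . F F . . . F → 7 faults.
Under FIFO: F F . . F . F F F F . . . F → 8 faults.
A − B = 7 − 8 = -1.

-1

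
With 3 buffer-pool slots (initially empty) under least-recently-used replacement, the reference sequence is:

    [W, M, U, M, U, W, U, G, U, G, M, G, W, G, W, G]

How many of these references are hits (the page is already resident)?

10

W: miss, frames {W}
M: miss, frames {W,M}
U: miss, frames {W,M,U}
M: hit
U: hit
W: hit
U: hit
G: miss, evict M, frames {W,U,G}
U: hit
G: hit
M: miss, evict W, frames {U,G,M}
G: hit
W: miss, evict U, frames {M,G,W}
G: hit
W: hit
G: hit
Hits: 10.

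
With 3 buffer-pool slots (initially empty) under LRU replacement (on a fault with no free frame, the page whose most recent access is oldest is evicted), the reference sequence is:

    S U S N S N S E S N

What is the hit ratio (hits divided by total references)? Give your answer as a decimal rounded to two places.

S → miss, frames (S)
U → miss, frames (S U)
S → hit
N → miss, frames (U S N)
S → hit
N → hit
S → hit
E → miss, evict U, frames (N S E)
S → hit
N → hit
Hits: 6 of 10 references → 6/10 = 0.6000.

0.60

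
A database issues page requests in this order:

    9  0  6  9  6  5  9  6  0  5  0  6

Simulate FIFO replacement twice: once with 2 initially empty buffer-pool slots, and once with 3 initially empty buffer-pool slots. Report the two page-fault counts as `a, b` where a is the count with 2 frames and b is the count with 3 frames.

2 frames: F F F F . F . F F F . F → 9 faults.
3 frames: F F F . . F F . F . . F → 7 faults.
7 < 9: adding a frame reduced faults, as is typical.

9, 7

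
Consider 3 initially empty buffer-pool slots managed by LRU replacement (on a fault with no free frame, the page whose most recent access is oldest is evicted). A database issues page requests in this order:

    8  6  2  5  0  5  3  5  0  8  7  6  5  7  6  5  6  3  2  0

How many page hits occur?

7

8 -> miss, frames [8]
6 -> miss, frames [8, 6]
2 -> miss, frames [8, 6, 2]
5 -> miss, evict 8, frames [6, 2, 5]
0 -> miss, evict 6, frames [2, 5, 0]
5 -> hit
3 -> miss, evict 2, frames [0, 5, 3]
5 -> hit
0 -> hit
8 -> miss, evict 3, frames [5, 0, 8]
7 -> miss, evict 5, frames [0, 8, 7]
6 -> miss, evict 0, frames [8, 7, 6]
5 -> miss, evict 8, frames [7, 6, 5]
7 -> hit
6 -> hit
5 -> hit
6 -> hit
3 -> miss, evict 7, frames [5, 6, 3]
2 -> miss, evict 5, frames [6, 3, 2]
0 -> miss, evict 6, frames [3, 2, 0]
Hits: 7.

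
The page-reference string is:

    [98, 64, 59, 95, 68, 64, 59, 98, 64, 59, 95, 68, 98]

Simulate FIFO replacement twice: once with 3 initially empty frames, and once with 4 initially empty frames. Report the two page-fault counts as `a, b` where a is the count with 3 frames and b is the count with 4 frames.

10, 11

3 frames: F F F F F F F F . . F F . → 10 faults.
4 frames: F F F F F . . F F F F F F → 11 faults.
11 > 10: adding a frame increased faults — Belady's anomaly.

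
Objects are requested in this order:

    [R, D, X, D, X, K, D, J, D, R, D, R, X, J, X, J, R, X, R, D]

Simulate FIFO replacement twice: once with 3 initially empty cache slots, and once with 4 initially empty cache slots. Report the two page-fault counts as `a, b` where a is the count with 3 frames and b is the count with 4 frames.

10, 8

3 frames: F F F . . F . F F F . . F F . . . . . F → 10 faults.
4 frames: F F F . . F . F . F F . F . . . . . . . → 8 faults.
8 < 10: adding a frame reduced faults, as is typical.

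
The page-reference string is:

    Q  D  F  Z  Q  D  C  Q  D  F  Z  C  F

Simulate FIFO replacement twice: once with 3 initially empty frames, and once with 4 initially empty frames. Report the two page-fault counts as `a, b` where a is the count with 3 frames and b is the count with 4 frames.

3 frames: F F F F F F F . . F F . . → 9 faults.
4 frames: F F F F . . F F F F F F . → 10 faults.
10 > 9: adding a frame increased faults — Belady's anomaly.

9, 10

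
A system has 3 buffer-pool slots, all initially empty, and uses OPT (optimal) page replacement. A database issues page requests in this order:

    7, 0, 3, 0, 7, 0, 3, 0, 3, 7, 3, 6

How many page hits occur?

7 -> miss, frames (7)
0 -> miss, frames (7 0)
3 -> miss, frames (7 0 3)
0 -> hit
7 -> hit
0 -> hit
3 -> hit
0 -> hit
3 -> hit
7 -> hit
3 -> hit
6 -> miss, evict 3, frames (7 0 6)
Hits: 8.

8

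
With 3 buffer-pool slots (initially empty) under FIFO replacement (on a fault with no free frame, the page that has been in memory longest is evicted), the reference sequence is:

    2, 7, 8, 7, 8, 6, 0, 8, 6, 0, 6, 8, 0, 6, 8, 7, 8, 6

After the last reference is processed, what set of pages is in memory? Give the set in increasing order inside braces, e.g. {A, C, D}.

2 -> miss, frames [2]
7 -> miss, frames [2, 7]
8 -> miss, frames [2, 7, 8]
7 -> hit
8 -> hit
6 -> miss, evict 2, frames [7, 8, 6]
0 -> miss, evict 7, frames [8, 6, 0]
8 -> hit
6 -> hit
0 -> hit
6 -> hit
8 -> hit
0 -> hit
6 -> hit
8 -> hit
7 -> miss, evict 8, frames [6, 0, 7]
8 -> miss, evict 6, frames [0, 7, 8]
6 -> miss, evict 0, frames [7, 8, 6]

{6, 7, 8}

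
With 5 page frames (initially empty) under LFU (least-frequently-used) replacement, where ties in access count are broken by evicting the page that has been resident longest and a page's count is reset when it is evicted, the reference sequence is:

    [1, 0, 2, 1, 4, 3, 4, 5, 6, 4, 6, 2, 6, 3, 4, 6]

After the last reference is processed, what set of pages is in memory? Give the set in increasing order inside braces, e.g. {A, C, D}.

1: fault, frames (1)
0: fault, frames (1 0)
2: fault, frames (1 0 2)
1: hit
4: fault, frames (1 0 2 4)
3: fault, frames (1 0 2 4 3)
4: hit
5: fault, evict 0, frames (1 2 4 3 5)
6: fault, evict 2, frames (1 4 3 5 6)
4: hit
6: hit
2: fault, evict 3, frames (1 4 5 6 2)
6: hit
3: fault, evict 5, frames (1 4 6 2 3)
4: hit
6: hit

{1, 2, 3, 4, 6}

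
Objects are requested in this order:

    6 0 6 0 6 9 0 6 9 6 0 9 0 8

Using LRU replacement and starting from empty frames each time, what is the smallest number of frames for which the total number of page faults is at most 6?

f=1: 14 faults
f=2: 9 faults
f=3: 4 faults
f=4: 4 faults
Smallest f with faults ≤ 6 is 3.

3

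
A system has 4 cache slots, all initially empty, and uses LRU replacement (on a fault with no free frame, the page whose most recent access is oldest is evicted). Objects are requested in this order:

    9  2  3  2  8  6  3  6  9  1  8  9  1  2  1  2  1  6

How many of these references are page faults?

9 -> fault, frames (9)
2 -> fault, frames (9 2)
3 -> fault, frames (9 2 3)
2 -> hit
8 -> fault, frames (9 3 2 8)
6 -> fault, evict 9, frames (3 2 8 6)
3 -> hit
6 -> hit
9 -> fault, evict 2, frames (8 3 6 9)
1 -> fault, evict 8, frames (3 6 9 1)
8 -> fault, evict 3, frames (6 9 1 8)
9 -> hit
1 -> hit
2 -> fault, evict 6, frames (8 9 1 2)
1 -> hit
2 -> hit
1 -> hit
6 -> fault, evict 8, frames (9 2 1 6)
Page faults: 10.

10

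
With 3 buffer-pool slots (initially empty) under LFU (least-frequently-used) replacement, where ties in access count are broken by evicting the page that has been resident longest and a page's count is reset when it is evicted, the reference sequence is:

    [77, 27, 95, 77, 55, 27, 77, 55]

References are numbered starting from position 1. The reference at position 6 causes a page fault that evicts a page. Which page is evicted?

pos 1: 77 → fault, frames [77]
pos 2: 27 → fault, frames [77, 27]
pos 3: 95 → fault, frames [77, 27, 95]
pos 4: 77 → hit
pos 5: 55 → fault, evict 27, frames [77, 95, 55]
pos 6: 27 → fault, evict 95, frames [77, 55, 27]
At position 6, page 95 is evicted.

95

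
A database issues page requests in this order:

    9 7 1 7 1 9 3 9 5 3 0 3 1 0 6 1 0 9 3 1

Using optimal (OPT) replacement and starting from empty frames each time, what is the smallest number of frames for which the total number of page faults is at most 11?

3

f=1: 20 faults
f=2: 12 faults
f=3: 9 faults
f=4: 8 faults
f=5: 7 faults
f=6: 7 faults
f=7: 7 faults
Smallest f with faults ≤ 11 is 3.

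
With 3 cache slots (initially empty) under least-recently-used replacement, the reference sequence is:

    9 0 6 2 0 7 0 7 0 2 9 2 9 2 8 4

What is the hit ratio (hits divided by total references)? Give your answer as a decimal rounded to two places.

0.50

9 -> miss, frames (9)
0 -> miss, frames (9 0)
6 -> miss, frames (9 0 6)
2 -> miss, evict 9, frames (0 6 2)
0 -> hit
7 -> miss, evict 6, frames (2 0 7)
0 -> hit
7 -> hit
0 -> hit
2 -> hit
9 -> miss, evict 7, frames (0 2 9)
2 -> hit
9 -> hit
2 -> hit
8 -> miss, evict 0, frames (9 2 8)
4 -> miss, evict 9, frames (2 8 4)
Hits: 8 of 16 references → 8/16 = 0.5000.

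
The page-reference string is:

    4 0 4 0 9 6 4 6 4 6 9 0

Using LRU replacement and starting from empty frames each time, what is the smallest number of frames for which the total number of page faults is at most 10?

f=1: 12 faults
f=2: 7 faults
f=3: 6 faults
f=4: 4 faults
Smallest f with faults ≤ 10 is 2.

2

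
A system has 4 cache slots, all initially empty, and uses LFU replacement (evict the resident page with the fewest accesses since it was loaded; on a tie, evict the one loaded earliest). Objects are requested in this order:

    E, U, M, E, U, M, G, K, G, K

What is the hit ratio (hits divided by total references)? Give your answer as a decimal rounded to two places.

E -> fault, frames {E}
U -> fault, frames {E,U}
M -> fault, frames {E,U,M}
E -> hit
U -> hit
M -> hit
G -> fault, frames {E,U,M,G}
K -> fault, evict G, frames {E,U,M,K}
G -> fault, evict K, frames {E,U,M,G}
K -> fault, evict G, frames {E,U,M,K}
Hits: 3 of 10 references → 3/10 = 0.3000.

0.30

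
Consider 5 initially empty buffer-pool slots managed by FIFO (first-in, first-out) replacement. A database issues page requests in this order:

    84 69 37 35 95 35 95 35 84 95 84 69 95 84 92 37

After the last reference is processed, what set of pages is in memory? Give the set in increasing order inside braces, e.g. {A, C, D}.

84 → miss, frames {84}
69 → miss, frames {84,69}
37 → miss, frames {84,69,37}
35 → miss, frames {84,69,37,35}
95 → miss, frames {84,69,37,35,95}
35 → hit
95 → hit
35 → hit
84 → hit
95 → hit
84 → hit
69 → hit
95 → hit
84 → hit
92 → miss, evict 84, frames {69,37,35,95,92}
37 → hit

{35, 37, 69, 92, 95}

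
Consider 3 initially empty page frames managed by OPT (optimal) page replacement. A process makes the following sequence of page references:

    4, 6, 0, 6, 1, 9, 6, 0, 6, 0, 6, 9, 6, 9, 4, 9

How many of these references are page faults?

6

4 → fault, frames [4]
6 → fault, frames [4, 6]
0 → fault, frames [4, 6, 0]
6 → hit
1 → fault, evict 4, frames [6, 0, 1]
9 → fault, evict 1, frames [6, 0, 9]
6 → hit
0 → hit
6 → hit
0 → hit
6 → hit
9 → hit
6 → hit
9 → hit
4 → fault, evict 0, frames [6, 9, 4]
9 → hit
Page faults: 6.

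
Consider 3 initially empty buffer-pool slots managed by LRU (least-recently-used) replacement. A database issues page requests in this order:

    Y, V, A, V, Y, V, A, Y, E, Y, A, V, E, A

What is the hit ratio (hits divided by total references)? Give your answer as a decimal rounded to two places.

Y → miss, frames (Y)
V → miss, frames (Y V)
A → miss, frames (Y V A)
V → hit
Y → hit
V → hit
A → hit
Y → hit
E → miss, evict V, frames (A Y E)
Y → hit
A → hit
V → miss, evict E, frames (Y A V)
E → miss, evict Y, frames (A V E)
A → hit
Hits: 8 of 14 references → 8/14 = 0.5714.

0.57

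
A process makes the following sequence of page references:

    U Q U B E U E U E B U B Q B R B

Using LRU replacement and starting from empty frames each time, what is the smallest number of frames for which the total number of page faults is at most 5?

4

f=1: 16 faults
f=2: 9 faults
f=3: 6 faults
f=4: 5 faults
f=5: 5 faults
Smallest f with faults ≤ 5 is 4.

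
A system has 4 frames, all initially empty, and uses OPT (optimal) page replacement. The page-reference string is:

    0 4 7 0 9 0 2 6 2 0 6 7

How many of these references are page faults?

6

0 -> miss, frames {0}
4 -> miss, frames {0,4}
7 -> miss, frames {0,4,7}
0 -> hit
9 -> miss, frames {0,4,7,9}
0 -> hit
2 -> miss, evict 9, frames {0,4,7,2}
6 -> miss, evict 4, frames {0,7,2,6}
2 -> hit
0 -> hit
6 -> hit
7 -> hit
Page faults: 6.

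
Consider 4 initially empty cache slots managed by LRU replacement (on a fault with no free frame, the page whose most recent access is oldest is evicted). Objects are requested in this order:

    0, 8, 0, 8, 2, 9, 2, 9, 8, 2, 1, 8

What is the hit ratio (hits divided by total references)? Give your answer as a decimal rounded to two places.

0 -> fault, frames {0}
8 -> fault, frames {0,8}
0 -> hit
8 -> hit
2 -> fault, frames {0,8,2}
9 -> fault, frames {0,8,2,9}
2 -> hit
9 -> hit
8 -> hit
2 -> hit
1 -> fault, evict 0, frames {9,8,2,1}
8 -> hit
Hits: 7 of 12 references → 7/12 = 0.5833.

0.58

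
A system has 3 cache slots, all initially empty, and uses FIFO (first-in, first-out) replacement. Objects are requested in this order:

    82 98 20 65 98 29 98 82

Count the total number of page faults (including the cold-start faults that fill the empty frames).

7

82 → fault, frames {82}
98 → fault, frames {82,98}
20 → fault, frames {82,98,20}
65 → fault, evict 82, frames {98,20,65}
98 → hit
29 → fault, evict 98, frames {20,65,29}
98 → fault, evict 20, frames {65,29,98}
82 → fault, evict 65, frames {29,98,82}
Page faults: 7.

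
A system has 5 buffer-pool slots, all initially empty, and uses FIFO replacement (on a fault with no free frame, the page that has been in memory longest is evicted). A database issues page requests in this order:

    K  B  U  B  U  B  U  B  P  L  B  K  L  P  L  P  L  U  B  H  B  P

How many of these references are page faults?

6

K → miss, frames {K}
B → miss, frames {K,B}
U → miss, frames {K,B,U}
B → hit
U → hit
B → hit
U → hit
B → hit
P → miss, frames {K,B,U,P}
L → miss, frames {K,B,U,P,L}
B → hit
K → hit
L → hit
P → hit
L → hit
P → hit
L → hit
U → hit
B → hit
H → miss, evict K, frames {B,U,P,L,H}
B → hit
P → hit
Page faults: 6.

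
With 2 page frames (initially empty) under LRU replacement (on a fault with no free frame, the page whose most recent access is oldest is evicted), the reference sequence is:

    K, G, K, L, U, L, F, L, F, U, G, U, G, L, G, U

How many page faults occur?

K → fault, frames (K)
G → fault, frames (K G)
K → hit
L → fault, evict G, frames (K L)
U → fault, evict K, frames (L U)
L → hit
F → fault, evict U, frames (L F)
L → hit
F → hit
U → fault, evict L, frames (F U)
G → fault, evict F, frames (U G)
U → hit
G → hit
L → fault, evict U, frames (G L)
G → hit
U → fault, evict L, frames (G U)
Page faults: 9.

9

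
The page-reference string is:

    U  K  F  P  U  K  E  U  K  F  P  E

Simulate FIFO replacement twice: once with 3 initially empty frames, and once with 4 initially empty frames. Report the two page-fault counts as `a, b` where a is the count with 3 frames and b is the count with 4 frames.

3 frames: F F F F F F F . . F F . → 9 faults.
4 frames: F F F F . . F F F F F F → 10 faults.
10 > 9: adding a frame increased faults — Belady's anomaly.

9, 10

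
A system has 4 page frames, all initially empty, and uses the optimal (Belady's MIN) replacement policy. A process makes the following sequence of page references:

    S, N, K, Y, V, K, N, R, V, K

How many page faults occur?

6

S → miss, frames (S)
N → miss, frames (S N)
K → miss, frames (S N K)
Y → miss, frames (S N K Y)
V → miss, evict Y, frames (S N K V)
K → hit
N → hit
R → miss, evict N, frames (S K V R)
V → hit
K → hit
Page faults: 6.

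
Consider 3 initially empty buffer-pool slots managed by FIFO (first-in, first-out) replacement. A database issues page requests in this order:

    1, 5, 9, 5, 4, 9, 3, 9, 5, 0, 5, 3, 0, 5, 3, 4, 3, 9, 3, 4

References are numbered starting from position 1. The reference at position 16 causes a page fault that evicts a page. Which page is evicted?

3

pos 1: 1 -> fault, frames (1)
pos 2: 5 -> fault, frames (1 5)
pos 3: 9 -> fault, frames (1 5 9)
pos 4: 5 -> hit
pos 5: 4 -> fault, evict 1, frames (5 9 4)
pos 6: 9 -> hit
pos 7: 3 -> fault, evict 5, frames (9 4 3)
pos 8: 9 -> hit
pos 9: 5 -> fault, evict 9, frames (4 3 5)
pos 10: 0 -> fault, evict 4, frames (3 5 0)
pos 11: 5 -> hit
pos 12: 3 -> hit
pos 13: 0 -> hit
pos 14: 5 -> hit
pos 15: 3 -> hit
pos 16: 4 -> fault, evict 3, frames (5 0 4)
At position 16, page 3 is evicted.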